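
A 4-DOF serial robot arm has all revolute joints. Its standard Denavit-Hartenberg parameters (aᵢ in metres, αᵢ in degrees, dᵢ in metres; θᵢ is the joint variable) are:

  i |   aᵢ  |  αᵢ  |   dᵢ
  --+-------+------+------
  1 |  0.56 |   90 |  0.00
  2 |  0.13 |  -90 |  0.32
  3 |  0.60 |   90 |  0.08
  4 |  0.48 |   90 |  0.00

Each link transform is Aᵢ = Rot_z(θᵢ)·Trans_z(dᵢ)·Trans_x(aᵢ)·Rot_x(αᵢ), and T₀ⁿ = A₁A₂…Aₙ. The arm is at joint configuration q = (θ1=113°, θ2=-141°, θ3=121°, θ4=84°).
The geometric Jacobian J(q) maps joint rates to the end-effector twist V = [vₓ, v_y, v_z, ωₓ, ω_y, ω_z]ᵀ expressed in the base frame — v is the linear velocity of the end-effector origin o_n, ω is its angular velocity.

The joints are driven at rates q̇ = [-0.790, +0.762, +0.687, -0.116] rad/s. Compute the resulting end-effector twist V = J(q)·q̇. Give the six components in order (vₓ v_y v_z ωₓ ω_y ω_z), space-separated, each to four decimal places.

0.6588 1.0785 0.6520 0.5573 0.7902 -1.2613

o_n = [-0.6365, 0.8922, -0.3042]
J₁: ẑ×o_n = [-0.8922, -0.6365, 0.0000], ω = ẑ
J2: z=[0.9205, 0.3907, 0.0000] o=[-0.2188, 0.5155, 0.0000] → [-0.1189, 0.2800, 0.5100, 0.9205, 0.3907, 0.0000]
J3: z=[-0.2459, 0.5793, -0.7771] o=[0.1152, 0.5475, -0.0818] → [0.1390, 0.5295, 0.3507, -0.2459, 0.5793, -0.7771]
J4: z=[-0.2138, -0.8144, -0.5394] o=[-0.4717, 0.6140, 0.0505] → [0.4390, 0.0131, -0.1937, -0.2138, -0.8144, -0.5394]
V = J·q̇ = [0.6588, 1.0785, 0.6520, 0.5573, 0.7902, -1.2613]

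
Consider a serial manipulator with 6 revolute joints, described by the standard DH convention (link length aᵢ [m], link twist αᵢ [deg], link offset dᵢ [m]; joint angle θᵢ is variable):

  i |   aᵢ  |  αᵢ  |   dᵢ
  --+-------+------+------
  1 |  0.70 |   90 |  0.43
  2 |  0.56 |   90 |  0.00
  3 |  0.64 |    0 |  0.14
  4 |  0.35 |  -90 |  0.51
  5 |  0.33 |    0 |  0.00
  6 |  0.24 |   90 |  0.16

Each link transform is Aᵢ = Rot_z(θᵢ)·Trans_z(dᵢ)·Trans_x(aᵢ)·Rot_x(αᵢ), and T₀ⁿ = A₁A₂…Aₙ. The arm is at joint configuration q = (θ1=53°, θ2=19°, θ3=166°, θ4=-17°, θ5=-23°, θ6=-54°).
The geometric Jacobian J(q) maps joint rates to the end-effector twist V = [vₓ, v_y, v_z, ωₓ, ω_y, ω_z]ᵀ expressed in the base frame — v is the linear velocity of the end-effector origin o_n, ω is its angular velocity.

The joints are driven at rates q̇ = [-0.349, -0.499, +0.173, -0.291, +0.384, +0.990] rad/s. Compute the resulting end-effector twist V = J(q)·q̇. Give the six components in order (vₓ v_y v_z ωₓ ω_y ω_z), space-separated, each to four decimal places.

-0.4384 -1.0416 0.2663 -1.7649 0.4440 -0.4678

o_n = [0.4981, 0.0260, -0.7718]
J₁: ẑ×o_n = [-0.0260, 0.4981, 0.0000], ω = ẑ
J2: z=[0.7986, -0.6018, 0.0000] o=[0.4213, 0.5590, 0.4300] → [0.7233, 0.9598, -0.3795, 0.7986, -0.6018, 0.0000]
J3: z=[0.1959, 0.2600, -0.9455] o=[0.7399, 0.9819, 0.6123] → [-1.2637, 0.4998, -0.1244, 0.1959, 0.2600, -0.9455]
J4: z=[0.1959, 0.2600, -0.9455] o=[0.5376, 0.4562, 0.2778] → [-0.6797, 0.2430, -0.0740, 0.1959, 0.2600, -0.9455]
J5: z=[-0.9776, 0.1269, -0.1677] o=[0.6108, 0.2538, -0.3021] → [-0.0978, -0.4403, 0.2370, -0.9776, 0.1269, -0.1677]
J6: z=[-0.9776, 0.1269, -0.1677] o=[0.6129, -0.0035, -0.5088] → [-0.0284, -0.2379, -0.0142, -0.9776, 0.1269, -0.1677]
V = J·q̇ = [-0.4384, -1.0416, 0.2663, -1.7649, 0.4440, -0.4678]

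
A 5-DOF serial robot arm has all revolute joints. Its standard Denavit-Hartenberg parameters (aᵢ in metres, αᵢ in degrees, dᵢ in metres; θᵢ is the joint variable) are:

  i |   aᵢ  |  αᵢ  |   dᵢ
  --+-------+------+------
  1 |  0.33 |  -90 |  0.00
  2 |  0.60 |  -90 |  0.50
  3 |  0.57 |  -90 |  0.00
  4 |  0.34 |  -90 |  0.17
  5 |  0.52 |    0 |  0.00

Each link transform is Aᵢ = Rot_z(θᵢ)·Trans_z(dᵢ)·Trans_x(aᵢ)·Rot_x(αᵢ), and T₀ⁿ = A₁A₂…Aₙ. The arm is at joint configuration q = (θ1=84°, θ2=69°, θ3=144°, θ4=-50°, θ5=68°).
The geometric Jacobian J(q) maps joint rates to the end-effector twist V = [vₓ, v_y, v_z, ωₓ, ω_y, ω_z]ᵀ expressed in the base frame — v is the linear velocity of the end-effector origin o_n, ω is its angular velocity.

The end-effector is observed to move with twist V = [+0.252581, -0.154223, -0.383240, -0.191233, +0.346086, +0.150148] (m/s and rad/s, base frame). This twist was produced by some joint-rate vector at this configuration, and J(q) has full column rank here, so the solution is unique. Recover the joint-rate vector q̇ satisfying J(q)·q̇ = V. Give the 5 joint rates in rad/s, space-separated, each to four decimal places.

0.9210 0.2260 -0.5940 -0.4910 -0.8830

o_n = [0.2842, -0.0667, -0.1881]
J₁: ẑ×o_n = [0.0667, 0.2842, -0.0000], ω = ẑ
J2: z=[-0.9945, 0.1045, 0.0000] o=[0.0345, 0.3282, 0.0000] → [-0.0197, -0.1871, 0.3666, -0.9945, 0.1045, 0.0000]
J3: z=[-0.0976, -0.9285, -0.3584] o=[-0.4403, 0.5943, -0.5601] → [-0.5823, -0.2233, 0.7372, -0.0976, -0.9285, -0.3584]
J4: z=[-0.8266, -0.1249, 0.5487] o=[-0.1244, 0.3949, -0.1296] → [0.2606, 0.1759, 0.4326, -0.8266, -0.1249, 0.5487]
J5: z=[0.4873, 0.3289, 0.8089] o=[-0.1692, 0.0554, 0.0354] → [0.0253, 0.4757, -0.2086, 0.4873, 0.3289, 0.8089]
q̇ = J⁺·V = [0.9210, 0.2260, -0.5940, -0.4910, -0.8830]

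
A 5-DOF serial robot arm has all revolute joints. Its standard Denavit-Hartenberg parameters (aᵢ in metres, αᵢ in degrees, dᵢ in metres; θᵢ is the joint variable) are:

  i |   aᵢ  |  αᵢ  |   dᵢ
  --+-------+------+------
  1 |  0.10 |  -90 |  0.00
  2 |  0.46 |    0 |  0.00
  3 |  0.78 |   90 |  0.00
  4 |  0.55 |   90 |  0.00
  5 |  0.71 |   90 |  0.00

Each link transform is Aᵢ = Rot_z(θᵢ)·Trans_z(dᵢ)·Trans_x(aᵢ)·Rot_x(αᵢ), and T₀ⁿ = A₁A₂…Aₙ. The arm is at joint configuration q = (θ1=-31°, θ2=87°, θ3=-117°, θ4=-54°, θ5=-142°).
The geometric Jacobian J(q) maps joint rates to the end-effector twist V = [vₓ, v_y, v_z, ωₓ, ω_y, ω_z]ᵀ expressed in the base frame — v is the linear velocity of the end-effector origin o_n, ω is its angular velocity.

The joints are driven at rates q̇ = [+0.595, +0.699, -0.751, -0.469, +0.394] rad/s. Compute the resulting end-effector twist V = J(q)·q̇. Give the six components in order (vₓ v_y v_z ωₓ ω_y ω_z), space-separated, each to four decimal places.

o_n = [0.8725, -0.5153, -0.4507]
J₁: ẑ×o_n = [0.5153, 0.8725, -0.0000], ω = ẑ
J2: z=[0.5150, 0.8572, 0.0000] o=[0.0857, -0.0515, 0.0000] → [-0.3863, 0.2321, -0.9133, 0.5150, 0.8572, 0.0000]
J3: z=[0.5150, 0.8572, 0.0000] o=[0.1064, -0.0639, -0.4594] → [0.0074, -0.0045, -0.8892, 0.5150, 0.8572, 0.0000]
J4: z=[-0.4286, 0.2575, 0.8660] o=[0.6854, -0.4118, -0.0694] → [-0.0086, -0.0014, -0.0038, -0.4286, 0.2575, 0.8660]
J5: z=[-0.9033, -0.1430, -0.4045] o=[0.6962, -0.9374, 0.0923] → [0.2484, -0.5618, -0.3561, -0.9033, -0.1430, -0.4045]
V = J·q̇ = [0.1329, 0.4640, -0.1091, -0.1817, -0.2217, 0.0295]

0.1329 0.4640 -0.1091 -0.1817 -0.2217 0.0295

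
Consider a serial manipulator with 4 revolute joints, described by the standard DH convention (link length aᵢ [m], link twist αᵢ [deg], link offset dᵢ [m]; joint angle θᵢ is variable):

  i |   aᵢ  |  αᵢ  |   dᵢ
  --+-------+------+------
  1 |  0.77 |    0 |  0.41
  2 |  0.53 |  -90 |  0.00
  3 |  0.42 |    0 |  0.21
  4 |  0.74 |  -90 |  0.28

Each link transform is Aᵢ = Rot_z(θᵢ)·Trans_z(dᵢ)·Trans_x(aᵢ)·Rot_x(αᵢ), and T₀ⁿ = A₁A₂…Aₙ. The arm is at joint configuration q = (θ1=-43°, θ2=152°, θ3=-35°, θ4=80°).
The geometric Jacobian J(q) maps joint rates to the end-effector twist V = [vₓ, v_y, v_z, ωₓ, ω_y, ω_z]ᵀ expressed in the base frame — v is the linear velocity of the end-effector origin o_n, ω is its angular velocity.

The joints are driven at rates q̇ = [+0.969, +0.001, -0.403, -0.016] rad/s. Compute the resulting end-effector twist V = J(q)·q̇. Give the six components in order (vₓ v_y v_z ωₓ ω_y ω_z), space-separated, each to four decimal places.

o_n = [-0.3551, 0.6365, 0.1276]
J₁: ẑ×o_n = [-0.6365, -0.3551, 0.0000], ω = ẑ
J2: z=[0.0000, 0.0000, 1.0000] o=[0.5631, -0.5251, 0.4100] → [-1.1616, -0.9182, 0.0000, 0.0000, 0.0000, 1.0000]
J3: z=[-0.9455, -0.3256, 0.0000] o=[0.3906, -0.0240, 0.4100] → [0.0919, -0.2670, -0.8673, -0.9455, -0.3256, 0.0000]
J4: z=[-0.9455, -0.3256, 0.0000] o=[0.0800, 0.2329, 0.6509] → [0.1704, -0.4948, -0.5233, -0.9455, -0.3256, 0.0000]
V = J·q̇ = [-0.6577, -0.2295, 0.3579, 0.3962, 0.1364, 0.9700]

-0.6577 -0.2295 0.3579 0.3962 0.1364 0.9700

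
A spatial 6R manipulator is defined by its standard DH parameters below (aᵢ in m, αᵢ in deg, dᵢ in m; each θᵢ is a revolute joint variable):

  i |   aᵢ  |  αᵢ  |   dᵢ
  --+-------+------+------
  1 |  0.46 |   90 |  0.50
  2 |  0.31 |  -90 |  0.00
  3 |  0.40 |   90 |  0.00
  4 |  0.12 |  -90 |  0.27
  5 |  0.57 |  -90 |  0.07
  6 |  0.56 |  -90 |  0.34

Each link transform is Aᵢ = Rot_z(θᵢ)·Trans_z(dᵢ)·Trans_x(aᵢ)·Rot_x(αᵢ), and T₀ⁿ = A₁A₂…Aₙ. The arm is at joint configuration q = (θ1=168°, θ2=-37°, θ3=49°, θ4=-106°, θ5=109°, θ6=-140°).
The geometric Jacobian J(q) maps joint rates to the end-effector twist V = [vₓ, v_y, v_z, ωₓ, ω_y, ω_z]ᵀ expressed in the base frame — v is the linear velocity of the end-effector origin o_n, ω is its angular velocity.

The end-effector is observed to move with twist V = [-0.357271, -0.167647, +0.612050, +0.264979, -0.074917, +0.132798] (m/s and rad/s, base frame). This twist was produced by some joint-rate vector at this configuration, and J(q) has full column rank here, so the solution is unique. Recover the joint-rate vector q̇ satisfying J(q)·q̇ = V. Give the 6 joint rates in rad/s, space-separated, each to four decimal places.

0.2480 0.9660 0.3110 -0.6320 0.7760 -0.3900

o_n = [-1.4645, -0.2029, -0.0517]
J₁: ẑ×o_n = [0.2029, -1.4645, 0.0000], ω = ẑ
J2: z=[0.2079, 0.9781, 0.0000] o=[-0.4499, 0.0956, 0.5000] → [-0.5396, 0.1147, 0.9303, 0.2079, 0.9781, 0.0000]
J3: z=[-0.5887, 0.1251, 0.7986] o=[-0.6921, 0.1471, 0.3134] → [0.2339, -0.8318, 0.3027, -0.5887, 0.1251, 0.7986]
J4: z=[-0.4532, 0.7670, -0.4542] o=[-0.9599, -0.1046, 0.1555] → [-0.2036, 0.1353, 0.4316, -0.4532, 0.7670, -0.4542]
J5: z=[-0.4812, -0.6394, -0.5997] o=[-0.9922, 0.1089, -0.0462] → [-0.1835, 0.2806, -0.1519, -0.4812, -0.6394, -0.5997]
J6: z=[-0.8570, 0.1994, 0.4751] o=[-0.9209, -0.3591, 0.2789] → [-0.1401, -0.5416, -0.0254, -0.8570, 0.1994, 0.4751]
q̇ = J⁺·V = [0.2480, 0.9660, 0.3110, -0.6320, 0.7760, -0.3900]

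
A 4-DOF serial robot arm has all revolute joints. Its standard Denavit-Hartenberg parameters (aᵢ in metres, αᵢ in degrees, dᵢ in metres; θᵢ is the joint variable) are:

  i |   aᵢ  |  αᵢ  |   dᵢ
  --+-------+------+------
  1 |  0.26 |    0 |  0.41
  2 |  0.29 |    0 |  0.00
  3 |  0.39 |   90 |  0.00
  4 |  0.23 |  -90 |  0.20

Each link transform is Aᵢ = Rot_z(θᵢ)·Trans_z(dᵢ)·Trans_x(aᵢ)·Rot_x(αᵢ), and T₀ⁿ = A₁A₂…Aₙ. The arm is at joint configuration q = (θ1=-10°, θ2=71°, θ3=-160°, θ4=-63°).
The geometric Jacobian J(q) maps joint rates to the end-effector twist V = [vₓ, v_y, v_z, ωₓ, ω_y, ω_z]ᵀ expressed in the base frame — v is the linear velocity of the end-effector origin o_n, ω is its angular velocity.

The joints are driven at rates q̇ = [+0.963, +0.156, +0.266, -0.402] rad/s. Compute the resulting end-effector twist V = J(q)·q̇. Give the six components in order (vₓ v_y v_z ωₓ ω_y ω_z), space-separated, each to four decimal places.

0.4055 0.1046 -0.0420 0.3971 -0.0629 1.3850

o_n = [0.1218, -0.2486, 0.2051]
J₁: ẑ×o_n = [0.2486, 0.1218, -0.0000], ω = ẑ
J2: z=[0.0000, 0.0000, 1.0000] o=[0.2561, -0.0451, 0.4100] → [0.2034, -0.1343, 0.0000, 0.0000, 0.0000, 1.0000]
J3: z=[0.0000, 0.0000, 1.0000] o=[0.3966, 0.2085, 0.4100] → [0.4570, -0.2749, 0.0000, 0.0000, 0.0000, 1.0000]
J4: z=[-0.9877, 0.1564, 0.0000] o=[0.3356, -0.1767, 0.4100] → [-0.0321, -0.2024, 0.1044, -0.9877, 0.1564, 0.0000]
V = J·q̇ = [0.4055, 0.1046, -0.0420, 0.3971, -0.0629, 1.3850]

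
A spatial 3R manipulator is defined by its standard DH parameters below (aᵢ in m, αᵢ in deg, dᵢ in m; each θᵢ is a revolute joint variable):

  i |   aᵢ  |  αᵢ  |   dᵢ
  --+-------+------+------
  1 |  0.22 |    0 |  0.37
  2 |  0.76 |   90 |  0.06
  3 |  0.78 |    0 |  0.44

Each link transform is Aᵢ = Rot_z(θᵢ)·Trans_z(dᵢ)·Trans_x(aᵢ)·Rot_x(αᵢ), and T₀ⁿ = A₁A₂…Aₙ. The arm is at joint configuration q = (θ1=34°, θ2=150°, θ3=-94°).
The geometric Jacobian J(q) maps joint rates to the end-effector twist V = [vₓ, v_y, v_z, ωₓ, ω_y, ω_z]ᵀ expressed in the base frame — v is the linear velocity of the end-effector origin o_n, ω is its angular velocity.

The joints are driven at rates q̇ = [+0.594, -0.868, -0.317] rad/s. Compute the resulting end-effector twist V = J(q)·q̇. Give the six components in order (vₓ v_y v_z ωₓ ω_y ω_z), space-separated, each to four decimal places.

o_n = [-0.5522, 0.5127, -0.3481]
J₁: ẑ×o_n = [-0.5127, -0.5522, 0.0000], ω = ẑ
J2: z=[0.0000, 0.0000, 1.0000] o=[0.1824, 0.1230, 0.3700] → [-0.3897, -0.7346, 0.0000, 0.0000, 0.0000, 1.0000]
J3: z=[-0.0698, 0.9976, 0.0000] o=[-0.5758, 0.0700, 0.4300] → [-0.7762, -0.0543, -0.0544, -0.0698, 0.9976, 0.0000]
V = J·q̇ = [0.2798, 0.3268, 0.0172, 0.0221, -0.3162, -0.2740]

0.2798 0.3268 0.0172 0.0221 -0.3162 -0.2740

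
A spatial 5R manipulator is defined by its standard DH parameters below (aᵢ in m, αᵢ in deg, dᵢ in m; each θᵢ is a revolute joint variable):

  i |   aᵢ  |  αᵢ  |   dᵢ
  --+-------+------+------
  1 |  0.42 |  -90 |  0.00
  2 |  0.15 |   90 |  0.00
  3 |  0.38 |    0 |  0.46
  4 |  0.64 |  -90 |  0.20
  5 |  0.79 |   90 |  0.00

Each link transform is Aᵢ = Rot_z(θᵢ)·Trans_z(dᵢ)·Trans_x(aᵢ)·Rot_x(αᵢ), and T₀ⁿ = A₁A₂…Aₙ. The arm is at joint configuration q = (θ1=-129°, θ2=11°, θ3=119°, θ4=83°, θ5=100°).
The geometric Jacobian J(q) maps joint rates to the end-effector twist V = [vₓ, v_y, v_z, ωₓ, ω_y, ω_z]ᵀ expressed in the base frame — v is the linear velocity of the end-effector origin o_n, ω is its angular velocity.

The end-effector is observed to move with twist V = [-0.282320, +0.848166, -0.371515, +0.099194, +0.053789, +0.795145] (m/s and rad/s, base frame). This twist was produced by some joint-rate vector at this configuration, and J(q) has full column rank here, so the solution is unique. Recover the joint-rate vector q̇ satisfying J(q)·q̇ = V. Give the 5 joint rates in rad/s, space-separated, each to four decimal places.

o_n = [0.1709, -0.0178, -0.0203]
J₁: ẑ×o_n = [0.0178, 0.1709, -0.0000], ω = ẑ
J2: z=[0.7771, -0.6293, 0.0000] o=[-0.2643, -0.3264, 0.0000] → [0.0128, 0.0158, 0.5138, 0.7771, -0.6293, 0.0000]
J3: z=[-0.1201, -0.1483, 0.9816] o=[-0.3570, -0.4408, -0.0286] → [-0.4165, 0.5192, 0.0275, -0.1201, -0.1483, 0.9816]
J4: z=[-0.1201, -0.1483, 0.9816] o=[-0.0401, -0.5777, 0.4581] → [-0.4787, 0.1497, -0.0359, -0.1201, -0.1483, 0.9816]
J5: z=[-0.9520, 0.2977, -0.0715] o=[0.1161, -0.0038, 0.7676] → [-0.2356, -0.7540, -0.0030, -0.9520, 0.2977, -0.0715]
q̇ = J⁺·V = [-0.2530, -0.7050, 0.3870, 0.6220, -0.8070]

-0.2530 -0.7050 0.3870 0.6220 -0.8070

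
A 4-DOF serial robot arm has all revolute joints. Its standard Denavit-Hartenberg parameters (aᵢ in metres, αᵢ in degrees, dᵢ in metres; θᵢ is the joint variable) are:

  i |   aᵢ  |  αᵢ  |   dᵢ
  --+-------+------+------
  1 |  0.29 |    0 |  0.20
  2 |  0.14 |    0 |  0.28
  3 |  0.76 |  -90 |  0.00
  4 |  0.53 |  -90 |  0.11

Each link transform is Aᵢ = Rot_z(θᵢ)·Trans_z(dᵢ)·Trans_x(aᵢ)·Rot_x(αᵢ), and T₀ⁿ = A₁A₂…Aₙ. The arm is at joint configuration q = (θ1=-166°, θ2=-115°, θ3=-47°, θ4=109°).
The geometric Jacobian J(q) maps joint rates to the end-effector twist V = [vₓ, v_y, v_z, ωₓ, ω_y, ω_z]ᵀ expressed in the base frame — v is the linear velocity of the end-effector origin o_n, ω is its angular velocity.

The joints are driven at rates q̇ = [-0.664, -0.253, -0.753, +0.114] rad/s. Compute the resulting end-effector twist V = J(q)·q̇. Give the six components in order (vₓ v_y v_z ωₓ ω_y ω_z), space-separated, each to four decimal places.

0.7066 -0.6026 0.0197 -0.0604 0.0967 -1.6700

o_n = [0.1852, 0.4719, -0.0211]
J₁: ẑ×o_n = [-0.4719, 0.1852, 0.0000], ω = ẑ
J2: z=[0.0000, 0.0000, 1.0000] o=[-0.2814, -0.0702, 0.2000] → [-0.5420, 0.4666, 0.0000, 0.0000, 0.0000, 1.0000]
J3: z=[0.0000, 0.0000, 1.0000] o=[-0.2547, 0.0673, 0.4800] → [-0.4046, 0.4399, 0.0000, 0.0000, 0.0000, 1.0000]
J4: z=[-0.5299, 0.8480, 0.0000] o=[0.3898, 0.4700, 0.4800] → [-0.4250, -0.2656, 0.1726, -0.5299, 0.8480, 0.0000]
V = J·q̇ = [0.7066, -0.6026, 0.0197, -0.0604, 0.0967, -1.6700]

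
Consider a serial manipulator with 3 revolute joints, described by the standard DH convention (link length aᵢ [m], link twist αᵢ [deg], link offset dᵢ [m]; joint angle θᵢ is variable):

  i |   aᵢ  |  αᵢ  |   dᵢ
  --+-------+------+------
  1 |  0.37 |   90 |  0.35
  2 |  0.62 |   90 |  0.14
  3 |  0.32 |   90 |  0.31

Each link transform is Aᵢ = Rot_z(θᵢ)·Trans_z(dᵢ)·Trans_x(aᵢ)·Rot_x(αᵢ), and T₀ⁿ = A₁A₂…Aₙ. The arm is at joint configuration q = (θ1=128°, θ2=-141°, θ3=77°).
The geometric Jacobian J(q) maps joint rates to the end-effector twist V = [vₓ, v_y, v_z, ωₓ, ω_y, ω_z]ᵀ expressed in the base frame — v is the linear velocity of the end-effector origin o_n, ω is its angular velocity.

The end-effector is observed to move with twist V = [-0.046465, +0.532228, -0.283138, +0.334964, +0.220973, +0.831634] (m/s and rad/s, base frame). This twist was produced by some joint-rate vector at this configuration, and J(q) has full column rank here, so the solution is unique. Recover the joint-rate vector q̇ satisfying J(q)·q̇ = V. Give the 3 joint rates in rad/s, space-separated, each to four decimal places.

o_n = [0.5794, -0.0078, 0.1554]
J₁: ẑ×o_n = [0.0078, 0.5794, -0.0000], ω = ẑ
J2: z=[0.7880, 0.6157, 0.0000] o=[-0.2278, 0.2916, 0.3500] → [-0.1198, 0.1533, -0.7329, 0.7880, 0.6157, 0.0000]
J3: z=[0.3874, -0.4959, 0.7771] o=[0.1792, -0.0019, -0.0402] → [-0.0925, 0.2353, 0.1962, 0.3874, -0.4959, 0.7771]
q̇ = J⁺·V = [0.7920, 0.4000, 0.0510]

0.7920 0.4000 0.0510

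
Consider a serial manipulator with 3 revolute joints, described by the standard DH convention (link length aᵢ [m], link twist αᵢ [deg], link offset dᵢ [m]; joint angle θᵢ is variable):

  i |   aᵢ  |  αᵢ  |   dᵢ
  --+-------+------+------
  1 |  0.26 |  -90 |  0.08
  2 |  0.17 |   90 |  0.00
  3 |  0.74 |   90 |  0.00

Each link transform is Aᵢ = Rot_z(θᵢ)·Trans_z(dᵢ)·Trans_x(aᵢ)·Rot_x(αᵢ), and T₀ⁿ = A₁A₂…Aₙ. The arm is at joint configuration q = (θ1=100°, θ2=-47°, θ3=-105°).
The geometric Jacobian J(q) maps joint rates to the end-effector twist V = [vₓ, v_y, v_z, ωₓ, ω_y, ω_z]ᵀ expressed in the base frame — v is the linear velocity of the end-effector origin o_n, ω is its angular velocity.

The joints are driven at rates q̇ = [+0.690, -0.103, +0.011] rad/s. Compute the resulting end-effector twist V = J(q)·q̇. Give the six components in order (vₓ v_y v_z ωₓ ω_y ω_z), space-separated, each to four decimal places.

-0.2515 0.4636 0.0042 0.1028 0.0100 0.6975

o_n = [0.6613, 0.3657, 0.0643]
J₁: ẑ×o_n = [-0.3657, 0.6613, 0.0000], ω = ẑ
J2: z=[-0.9848, -0.1736, 0.0000] o=[-0.0451, 0.2561, 0.0800] → [0.0027, -0.0155, 0.0147, -0.9848, -0.1736, 0.0000]
J3: z=[0.1270, -0.7202, 0.6820] o=[-0.0653, 0.3702, 0.2043] → [0.1040, 0.5133, 0.5228, 0.1270, -0.7202, 0.6820]
V = J·q̇ = [-0.2515, 0.4636, 0.0042, 0.1028, 0.0100, 0.6975]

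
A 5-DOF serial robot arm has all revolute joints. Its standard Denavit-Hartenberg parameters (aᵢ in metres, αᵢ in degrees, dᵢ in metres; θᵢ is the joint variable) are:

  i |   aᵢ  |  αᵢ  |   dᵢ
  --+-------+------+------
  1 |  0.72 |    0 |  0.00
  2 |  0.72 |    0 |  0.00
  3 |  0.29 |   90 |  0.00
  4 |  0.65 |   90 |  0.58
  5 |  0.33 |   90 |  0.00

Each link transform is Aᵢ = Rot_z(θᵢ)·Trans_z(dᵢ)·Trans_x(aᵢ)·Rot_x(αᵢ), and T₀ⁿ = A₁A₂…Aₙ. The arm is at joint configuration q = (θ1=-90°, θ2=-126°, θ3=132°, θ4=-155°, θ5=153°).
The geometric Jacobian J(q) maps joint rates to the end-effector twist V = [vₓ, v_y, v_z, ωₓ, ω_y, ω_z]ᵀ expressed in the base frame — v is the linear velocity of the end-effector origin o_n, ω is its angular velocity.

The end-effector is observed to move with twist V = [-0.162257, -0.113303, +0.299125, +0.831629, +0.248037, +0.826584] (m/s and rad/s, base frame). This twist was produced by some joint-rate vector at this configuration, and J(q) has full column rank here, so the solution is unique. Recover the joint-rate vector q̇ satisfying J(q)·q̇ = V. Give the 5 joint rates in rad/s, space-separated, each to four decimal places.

-0.5500 0.2900 0.7440 -0.8530 0.3780

o_n = [-1.3117, -0.3406, -0.1504]
J₁: ẑ×o_n = [0.3406, -1.3117, 0.0000], ω = ẑ
J2: z=[0.0000, 0.0000, 1.0000] o=[0.0000, -0.7200, 0.0000] → [-0.3794, -1.3117, 0.0000, 0.0000, 0.0000, 1.0000]
J3: z=[0.0000, 0.0000, 1.0000] o=[-0.5825, -0.2968, 0.0000] → [0.0438, -0.7292, 0.0000, 0.0000, 0.0000, 1.0000]
J4: z=[-0.9945, -0.1045, 0.0000] o=[-0.5522, -0.5852, 0.0000] → [0.0157, -0.1496, -0.3226, -0.9945, -0.1045, 0.0000]
J5: z=[-0.0442, 0.4203, 0.9063] o=[-1.1906, -0.0600, -0.2747] → [0.3066, -0.1043, 0.0633, -0.0442, 0.4203, 0.9063]
q̇ = J⁺·V = [-0.5500, 0.2900, 0.7440, -0.8530, 0.3780]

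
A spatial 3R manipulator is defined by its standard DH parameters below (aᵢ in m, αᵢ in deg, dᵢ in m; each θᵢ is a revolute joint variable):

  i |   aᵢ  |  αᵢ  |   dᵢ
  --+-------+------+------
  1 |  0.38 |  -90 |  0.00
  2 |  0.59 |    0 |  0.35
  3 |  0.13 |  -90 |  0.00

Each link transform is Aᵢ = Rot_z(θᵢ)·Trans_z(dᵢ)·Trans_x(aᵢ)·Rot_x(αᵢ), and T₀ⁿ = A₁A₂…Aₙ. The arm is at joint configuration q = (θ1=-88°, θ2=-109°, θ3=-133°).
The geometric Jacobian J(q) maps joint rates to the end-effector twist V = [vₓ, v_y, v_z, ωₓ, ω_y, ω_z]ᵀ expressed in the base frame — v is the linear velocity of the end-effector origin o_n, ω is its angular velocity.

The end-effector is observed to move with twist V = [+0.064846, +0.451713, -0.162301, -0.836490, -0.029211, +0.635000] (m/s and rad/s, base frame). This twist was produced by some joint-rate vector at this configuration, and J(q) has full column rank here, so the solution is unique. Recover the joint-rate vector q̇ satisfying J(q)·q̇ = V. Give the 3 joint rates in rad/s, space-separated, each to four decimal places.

0.6350 -0.5790 -0.2580

o_n = [0.3542, -0.1146, 0.4431]
J₁: ẑ×o_n = [0.1146, 0.3542, -0.0000], ω = ẑ
J2: z=[0.9994, 0.0349, 0.0000] o=[0.0133, -0.3798, 0.0000] → [0.0155, -0.4428, 0.2531, 0.9994, 0.0349, 0.0000]
J3: z=[0.9994, 0.0349, 0.0000] o=[0.3563, -0.1756, 0.5579] → [-0.0040, 0.1147, 0.0610, 0.9994, 0.0349, 0.0000]
q̇ = J⁺·V = [0.6350, -0.5790, -0.2580]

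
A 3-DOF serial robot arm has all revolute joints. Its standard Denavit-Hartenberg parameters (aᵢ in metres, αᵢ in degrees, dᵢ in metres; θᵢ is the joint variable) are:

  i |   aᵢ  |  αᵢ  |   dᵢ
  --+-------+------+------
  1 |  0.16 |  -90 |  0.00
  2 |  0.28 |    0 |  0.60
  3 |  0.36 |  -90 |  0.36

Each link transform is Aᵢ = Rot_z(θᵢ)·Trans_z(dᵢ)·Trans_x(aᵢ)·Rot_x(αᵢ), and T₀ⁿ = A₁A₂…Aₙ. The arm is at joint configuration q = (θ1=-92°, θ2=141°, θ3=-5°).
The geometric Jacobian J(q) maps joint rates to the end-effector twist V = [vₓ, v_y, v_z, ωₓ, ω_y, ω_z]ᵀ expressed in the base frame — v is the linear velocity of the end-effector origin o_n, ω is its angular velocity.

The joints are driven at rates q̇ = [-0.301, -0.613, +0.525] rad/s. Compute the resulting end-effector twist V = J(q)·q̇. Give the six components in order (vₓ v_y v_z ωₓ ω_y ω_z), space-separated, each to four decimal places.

0.0806 -0.4221 -0.1562 -0.0879 0.0031 -0.3010

o_n = [0.9705, 0.2829, -0.4263]
J₁: ẑ×o_n = [-0.2829, 0.9705, 0.0000], ω = ẑ
J2: z=[0.9994, -0.0349, 0.0000] o=[-0.0056, -0.1599, 0.0000] → [0.0149, 0.4260, 0.4766, 0.9994, -0.0349, 0.0000]
J3: z=[0.9994, -0.0349, 0.0000] o=[0.6016, 0.0366, -0.1762] → [0.0087, 0.2499, 0.2590, 0.9994, -0.0349, 0.0000]
V = J·q̇ = [0.0806, -0.4221, -0.1562, -0.0879, 0.0031, -0.3010]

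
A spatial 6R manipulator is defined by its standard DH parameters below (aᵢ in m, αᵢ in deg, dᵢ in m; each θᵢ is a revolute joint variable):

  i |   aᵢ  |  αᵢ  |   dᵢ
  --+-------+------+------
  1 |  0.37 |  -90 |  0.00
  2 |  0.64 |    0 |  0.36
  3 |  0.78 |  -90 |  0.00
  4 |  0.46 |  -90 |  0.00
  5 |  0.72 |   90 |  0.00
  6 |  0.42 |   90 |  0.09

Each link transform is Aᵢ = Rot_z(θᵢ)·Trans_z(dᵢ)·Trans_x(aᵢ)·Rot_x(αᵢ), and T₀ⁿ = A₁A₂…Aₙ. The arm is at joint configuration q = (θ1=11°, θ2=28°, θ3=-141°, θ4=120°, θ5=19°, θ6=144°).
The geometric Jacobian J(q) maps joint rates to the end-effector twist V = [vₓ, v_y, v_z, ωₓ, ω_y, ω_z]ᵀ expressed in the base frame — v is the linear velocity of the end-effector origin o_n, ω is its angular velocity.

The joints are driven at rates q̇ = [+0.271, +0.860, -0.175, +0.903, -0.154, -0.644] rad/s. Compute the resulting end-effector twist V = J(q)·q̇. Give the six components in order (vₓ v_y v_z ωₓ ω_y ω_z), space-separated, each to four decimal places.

0.0641 0.8061 -1.1752 0.0237 0.8090 0.6052

o_n = [0.8766, -0.0860, -0.1850]
J₁: ẑ×o_n = [0.0860, 0.8766, -0.0000], ω = ẑ
J2: z=[-0.1908, 0.9816, 0.0000] o=[0.3632, 0.0706, 0.0000] → [-0.1816, -0.0353, -0.4741, -0.1908, 0.9816, 0.0000]
J3: z=[-0.1908, 0.9816, 0.0000] o=[0.8492, 0.5318, -0.3005] → [0.1133, 0.0220, 0.0910, -0.1908, 0.9816, 0.0000]
J4: z=[0.9036, 0.1756, 0.3907] o=[0.5500, 0.4737, 0.4175] → [0.1128, 0.6721, -0.5630, 0.9036, 0.1756, 0.3907]
J5: z=[0.2368, 0.5554, -0.7972] o=[0.7143, 0.0998, 0.2058] → [-0.3651, -0.0368, -0.1341, 0.2368, 0.5554, -0.7972]
J6: z=[0.9706, -0.0986, 0.2196] o=[0.7455, -0.4948, -0.1991] → [-0.0912, 0.0151, 0.4097, 0.9706, -0.0986, 0.2196]
V = J·q̇ = [0.0641, 0.8061, -1.1752, 0.0237, 0.8090, 0.6052]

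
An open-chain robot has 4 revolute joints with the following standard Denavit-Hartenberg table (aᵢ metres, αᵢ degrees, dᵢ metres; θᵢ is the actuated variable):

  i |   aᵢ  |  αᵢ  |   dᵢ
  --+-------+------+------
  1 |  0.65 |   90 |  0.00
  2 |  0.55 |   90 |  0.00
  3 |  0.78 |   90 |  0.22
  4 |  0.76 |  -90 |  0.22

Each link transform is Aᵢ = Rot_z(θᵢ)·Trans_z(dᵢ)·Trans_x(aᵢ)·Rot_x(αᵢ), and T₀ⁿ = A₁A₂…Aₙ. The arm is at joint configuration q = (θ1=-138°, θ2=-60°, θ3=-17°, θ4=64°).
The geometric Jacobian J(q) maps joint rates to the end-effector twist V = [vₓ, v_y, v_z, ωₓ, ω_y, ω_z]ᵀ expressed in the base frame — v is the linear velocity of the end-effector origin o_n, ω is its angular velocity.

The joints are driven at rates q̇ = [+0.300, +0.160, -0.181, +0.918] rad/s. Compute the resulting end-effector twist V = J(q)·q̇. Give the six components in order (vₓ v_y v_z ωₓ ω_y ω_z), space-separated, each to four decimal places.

0.4894 0.1842 0.4493 0.4636 -0.5486 0.6229

o_n = [-0.1193, -0.8285, -1.7941]
J₁: ẑ×o_n = [0.8285, -0.1193, 0.0000], ω = ẑ
J2: z=[-0.6691, 0.7431, 0.0000] o=[-0.4830, -0.4349, 0.0000] → [-1.3332, -1.2005, -0.0070, -0.6691, 0.7431, 0.0000]
J3: z=[0.6436, 0.5795, -0.5000] o=[-0.6874, -0.6189, -0.4763] → [-0.8684, 0.5640, -0.4641, 0.6436, 0.5795, -0.5000]
J4: z=[0.7485, -0.6129, 0.2532] o=[-0.6704, -0.9105, -1.2323] → [0.3235, 0.5600, 0.3991, 0.7485, -0.6129, 0.2532]
V = J·q̇ = [0.4894, 0.1842, 0.4493, 0.4636, -0.5486, 0.6229]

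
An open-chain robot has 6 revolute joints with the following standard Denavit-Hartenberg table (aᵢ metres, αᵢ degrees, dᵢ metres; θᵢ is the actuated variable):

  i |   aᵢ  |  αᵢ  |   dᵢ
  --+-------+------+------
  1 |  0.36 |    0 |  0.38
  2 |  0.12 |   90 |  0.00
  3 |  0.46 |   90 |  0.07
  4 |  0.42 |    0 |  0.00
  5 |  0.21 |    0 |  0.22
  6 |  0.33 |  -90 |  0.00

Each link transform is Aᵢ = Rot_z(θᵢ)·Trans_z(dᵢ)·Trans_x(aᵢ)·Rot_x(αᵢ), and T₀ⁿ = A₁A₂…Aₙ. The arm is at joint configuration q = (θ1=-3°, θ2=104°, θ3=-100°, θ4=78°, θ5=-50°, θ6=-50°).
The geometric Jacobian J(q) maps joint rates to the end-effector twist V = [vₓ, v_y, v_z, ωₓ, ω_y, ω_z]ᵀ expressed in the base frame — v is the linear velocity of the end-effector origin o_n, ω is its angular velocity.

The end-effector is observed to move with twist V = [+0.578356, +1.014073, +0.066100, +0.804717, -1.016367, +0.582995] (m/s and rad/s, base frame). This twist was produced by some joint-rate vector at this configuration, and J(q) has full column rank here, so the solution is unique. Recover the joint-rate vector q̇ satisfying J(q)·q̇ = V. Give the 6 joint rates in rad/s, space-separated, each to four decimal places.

0.2050 0.1750 0.5960 0.8310 0.2900 0.0480

o_n = [0.8598, -0.2038, -0.6047]
J₁: ẑ×o_n = [0.2038, 0.8598, -0.0000], ω = ẑ
J2: z=[0.0000, 0.0000, 1.0000] o=[0.3595, -0.0188, 0.3800] → [0.1850, 0.5003, -0.0000, 0.0000, 0.0000, 1.0000]
J3: z=[0.9816, 0.1908, 0.0000] o=[0.3366, 0.0990, 0.3800] → [-0.1879, 0.9666, -0.3970, 0.9816, 0.1908, 0.0000]
J4: z=[0.1879, -0.9667, 0.1736] o=[0.4206, 0.0339, -0.0730] → [0.5553, 0.1762, 0.3799, 0.1879, -0.9667, 0.1736]
J5: z=[0.1879, -0.9667, 0.1736] o=[0.8267, 0.0974, -0.1590] → [0.4832, 0.0895, -0.0247, 0.1879, -0.9667, 0.1736]
J6: z=[0.1879, -0.9667, 0.1736] o=[0.9710, -0.1281, -0.3034] → [0.3044, 0.0373, -0.1217, 0.1879, -0.9667, 0.1736]
q̇ = J⁺·V = [0.2050, 0.1750, 0.5960, 0.8310, 0.2900, 0.0480]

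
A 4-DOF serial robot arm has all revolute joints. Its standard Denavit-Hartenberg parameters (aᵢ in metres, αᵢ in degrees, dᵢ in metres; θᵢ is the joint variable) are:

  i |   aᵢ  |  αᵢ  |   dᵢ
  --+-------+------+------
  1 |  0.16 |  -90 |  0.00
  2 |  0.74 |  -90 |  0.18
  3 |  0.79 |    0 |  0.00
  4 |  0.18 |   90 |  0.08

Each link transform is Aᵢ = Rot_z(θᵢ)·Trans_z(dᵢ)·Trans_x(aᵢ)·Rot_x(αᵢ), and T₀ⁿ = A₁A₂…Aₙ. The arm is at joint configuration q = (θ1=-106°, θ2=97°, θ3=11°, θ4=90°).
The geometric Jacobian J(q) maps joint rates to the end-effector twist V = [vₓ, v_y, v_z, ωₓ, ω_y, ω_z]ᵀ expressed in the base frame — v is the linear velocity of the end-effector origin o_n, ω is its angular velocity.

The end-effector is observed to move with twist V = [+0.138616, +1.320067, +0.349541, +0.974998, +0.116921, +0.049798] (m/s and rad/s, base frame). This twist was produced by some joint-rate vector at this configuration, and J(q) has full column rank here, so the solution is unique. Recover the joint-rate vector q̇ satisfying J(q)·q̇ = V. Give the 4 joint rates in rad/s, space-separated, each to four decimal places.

0.0030 0.9050 0.3140 0.0700

o_n = [-0.1142, 0.1367, -1.4604]
J₁: ẑ×o_n = [-0.1367, -0.1142, 0.0000], ω = ẑ
J2: z=[0.9613, -0.2756, 0.0000] o=[-0.0441, -0.1538, 0.0000] → [0.4025, 1.4038, 0.2599, 0.9613, -0.2756, 0.0000]
J3: z=[0.2736, 0.9541, 0.1219] o=[0.1538, -0.1167, -0.7345] → [-0.7234, 0.1659, 0.3250, 0.2736, 0.9541, 0.1219]
J4: z=[0.2736, 0.9541, 0.1219] o=[0.0349, 0.0157, -1.5042] → [0.0271, -0.0302, 0.1754, 0.2736, 0.9541, 0.1219]
q̇ = J⁺·V = [0.0030, 0.9050, 0.3140, 0.0700]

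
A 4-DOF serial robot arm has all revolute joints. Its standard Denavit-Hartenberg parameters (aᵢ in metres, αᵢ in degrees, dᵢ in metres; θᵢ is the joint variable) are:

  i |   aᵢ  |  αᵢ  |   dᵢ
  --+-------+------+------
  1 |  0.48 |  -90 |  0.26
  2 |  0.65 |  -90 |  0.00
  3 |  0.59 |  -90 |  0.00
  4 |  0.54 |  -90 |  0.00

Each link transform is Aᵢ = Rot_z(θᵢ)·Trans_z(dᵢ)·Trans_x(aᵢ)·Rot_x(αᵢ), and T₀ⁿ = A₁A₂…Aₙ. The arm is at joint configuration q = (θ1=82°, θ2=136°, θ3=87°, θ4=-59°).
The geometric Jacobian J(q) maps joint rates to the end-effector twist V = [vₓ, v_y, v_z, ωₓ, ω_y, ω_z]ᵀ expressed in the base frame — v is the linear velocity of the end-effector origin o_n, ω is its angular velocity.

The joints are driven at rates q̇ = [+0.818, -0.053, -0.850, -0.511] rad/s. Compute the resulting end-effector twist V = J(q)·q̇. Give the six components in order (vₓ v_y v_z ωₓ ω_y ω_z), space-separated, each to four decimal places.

0.0182 0.0956 -0.4446 0.0571 0.2176 -0.1479

o_n = [0.8109, -0.4591, 0.1099]
J₁: ẑ×o_n = [0.4591, 0.8109, -0.0000], ω = ẑ
J2: z=[-0.9903, 0.1392, 0.0000] o=[0.0668, 0.4753, 0.2600] → [-0.0209, -0.1487, 0.8218, -0.9903, 0.1392, 0.0000]
J3: z=[-0.0967, -0.6879, 0.7193] o=[0.0017, 0.0123, -0.1915] → [0.1318, 0.6112, 0.6022, -0.0967, -0.6879, 0.7193]
J4: z=[0.1518, 0.7041, 0.6937] o=[0.5821, -0.0917, -0.2130] → [0.4822, 0.1097, -0.2169, 0.1518, 0.7041, 0.6937]
V = J·q̇ = [0.0182, 0.0956, -0.4446, 0.0571, 0.2176, -0.1479]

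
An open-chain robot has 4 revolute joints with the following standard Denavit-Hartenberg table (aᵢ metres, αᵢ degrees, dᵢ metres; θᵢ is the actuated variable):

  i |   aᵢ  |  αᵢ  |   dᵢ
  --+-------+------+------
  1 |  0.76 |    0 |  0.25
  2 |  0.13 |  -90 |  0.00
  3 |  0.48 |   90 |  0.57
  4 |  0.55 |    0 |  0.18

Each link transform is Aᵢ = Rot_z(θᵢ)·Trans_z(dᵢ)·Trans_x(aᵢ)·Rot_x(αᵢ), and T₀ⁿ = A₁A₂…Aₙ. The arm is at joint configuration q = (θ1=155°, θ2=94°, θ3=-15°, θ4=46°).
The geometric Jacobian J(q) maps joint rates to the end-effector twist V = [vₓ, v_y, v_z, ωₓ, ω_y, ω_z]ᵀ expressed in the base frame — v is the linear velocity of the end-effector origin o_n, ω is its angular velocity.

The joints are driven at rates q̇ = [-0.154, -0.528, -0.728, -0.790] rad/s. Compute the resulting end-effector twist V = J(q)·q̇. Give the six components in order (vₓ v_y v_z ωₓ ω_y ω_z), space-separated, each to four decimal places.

-1.0562 -0.1887 0.6532 -0.7529 0.0700 -1.4451

o_n = [-0.1156, -0.8801, 0.6470]
J₁: ẑ×o_n = [0.8801, -0.1156, 0.0000], ω = ẑ
J2: z=[0.0000, 0.0000, 1.0000] o=[-0.6888, 0.3212, 0.2500] → [1.2013, 0.5732, -0.0000, 0.0000, 0.0000, 1.0000]
J3: z=[0.9336, -0.3584, 0.0000] o=[-0.7354, 0.1998, 0.2500] → [-0.1423, -0.3706, -0.7861, 0.9336, -0.3584, 0.0000]
J4: z=[0.0928, 0.2416, 0.9659] o=[-0.3694, -0.4373, 0.3742] → [0.4936, 0.2199, -0.1024, 0.0928, 0.2416, 0.9659]
V = J·q̇ = [-1.0562, -0.1887, 0.6532, -0.7529, 0.0700, -1.4451]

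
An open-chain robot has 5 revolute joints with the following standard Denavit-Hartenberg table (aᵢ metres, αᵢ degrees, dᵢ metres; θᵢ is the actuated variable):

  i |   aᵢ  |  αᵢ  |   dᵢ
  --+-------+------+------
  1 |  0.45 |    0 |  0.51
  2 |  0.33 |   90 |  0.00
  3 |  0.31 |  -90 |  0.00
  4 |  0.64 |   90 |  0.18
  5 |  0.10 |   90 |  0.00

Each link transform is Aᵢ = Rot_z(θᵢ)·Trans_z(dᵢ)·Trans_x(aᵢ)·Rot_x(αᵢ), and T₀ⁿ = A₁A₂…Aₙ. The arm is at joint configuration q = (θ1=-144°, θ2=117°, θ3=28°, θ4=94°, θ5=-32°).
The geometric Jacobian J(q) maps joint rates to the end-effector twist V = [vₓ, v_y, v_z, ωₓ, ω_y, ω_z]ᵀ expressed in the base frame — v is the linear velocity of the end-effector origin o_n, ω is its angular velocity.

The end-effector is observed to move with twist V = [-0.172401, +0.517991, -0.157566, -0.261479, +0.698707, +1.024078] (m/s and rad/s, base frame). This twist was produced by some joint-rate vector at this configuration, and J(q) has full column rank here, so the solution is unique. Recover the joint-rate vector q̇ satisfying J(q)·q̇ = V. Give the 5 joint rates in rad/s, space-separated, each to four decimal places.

o_n = [0.4092, 0.1530, 0.7439]
J₁: ẑ×o_n = [-0.1530, 0.4092, 0.0000], ω = ẑ
J2: z=[0.0000, 0.0000, 1.0000] o=[-0.3641, -0.2645, 0.5100] → [-0.4175, 0.7733, 0.0000, 0.0000, 0.0000, 1.0000]
J3: z=[-0.4540, -0.8910, 0.0000] o=[-0.0700, -0.4143, 0.5100] → [-0.2084, 0.1062, 0.1694, -0.4540, -0.8910, 0.0000]
J4: z=[-0.4183, 0.2131, 0.8829] o=[0.1739, -0.5386, 0.6555] → [-0.5918, 0.2448, -0.3394, -0.4183, 0.2131, 0.8829]
J5: z=[0.8165, -0.3377, 0.4683] o=[0.3533, 0.0865, 0.7935] → [-0.0144, 0.0667, 0.0731, 0.8165, -0.3377, 0.4683]
q̇ = J⁺·V = [0.9940, 0.2490, -0.5450, 0.0650, -0.5900]

0.9940 0.2490 -0.5450 0.0650 -0.5900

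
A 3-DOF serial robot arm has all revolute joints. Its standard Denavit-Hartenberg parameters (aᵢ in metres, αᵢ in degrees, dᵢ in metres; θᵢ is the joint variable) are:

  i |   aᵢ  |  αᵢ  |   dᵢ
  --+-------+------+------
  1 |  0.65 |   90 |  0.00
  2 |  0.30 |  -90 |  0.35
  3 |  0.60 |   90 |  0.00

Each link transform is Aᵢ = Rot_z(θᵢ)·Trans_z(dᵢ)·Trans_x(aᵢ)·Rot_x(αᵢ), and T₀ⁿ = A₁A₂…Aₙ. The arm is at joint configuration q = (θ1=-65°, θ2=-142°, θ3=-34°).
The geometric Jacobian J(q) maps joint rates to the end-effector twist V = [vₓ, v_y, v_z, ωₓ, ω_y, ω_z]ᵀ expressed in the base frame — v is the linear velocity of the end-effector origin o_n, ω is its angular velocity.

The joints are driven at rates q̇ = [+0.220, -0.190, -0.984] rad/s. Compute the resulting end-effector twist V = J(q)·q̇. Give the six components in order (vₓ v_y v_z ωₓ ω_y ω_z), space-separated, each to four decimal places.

-0.3050 -0.4928 0.3227 -0.0838 0.6293 0.9954

o_n = [-0.6122, -0.3093, -0.4909]
J₁: ẑ×o_n = [0.3093, -0.6122, 0.0000], ω = ẑ
J2: z=[-0.9063, -0.4226, 0.0000] o=[0.2747, -0.5891, 0.0000] → [0.2075, -0.4449, -0.6284, -0.9063, -0.4226, 0.0000]
J3: z=[0.2602, -0.5580, -0.7880] o=[-0.1424, -0.5228, -0.1847] → [0.3391, 0.4498, -0.2066, 0.2602, -0.5580, -0.7880]
V = J·q̇ = [-0.3050, -0.4928, 0.3227, -0.0838, 0.6293, 0.9954]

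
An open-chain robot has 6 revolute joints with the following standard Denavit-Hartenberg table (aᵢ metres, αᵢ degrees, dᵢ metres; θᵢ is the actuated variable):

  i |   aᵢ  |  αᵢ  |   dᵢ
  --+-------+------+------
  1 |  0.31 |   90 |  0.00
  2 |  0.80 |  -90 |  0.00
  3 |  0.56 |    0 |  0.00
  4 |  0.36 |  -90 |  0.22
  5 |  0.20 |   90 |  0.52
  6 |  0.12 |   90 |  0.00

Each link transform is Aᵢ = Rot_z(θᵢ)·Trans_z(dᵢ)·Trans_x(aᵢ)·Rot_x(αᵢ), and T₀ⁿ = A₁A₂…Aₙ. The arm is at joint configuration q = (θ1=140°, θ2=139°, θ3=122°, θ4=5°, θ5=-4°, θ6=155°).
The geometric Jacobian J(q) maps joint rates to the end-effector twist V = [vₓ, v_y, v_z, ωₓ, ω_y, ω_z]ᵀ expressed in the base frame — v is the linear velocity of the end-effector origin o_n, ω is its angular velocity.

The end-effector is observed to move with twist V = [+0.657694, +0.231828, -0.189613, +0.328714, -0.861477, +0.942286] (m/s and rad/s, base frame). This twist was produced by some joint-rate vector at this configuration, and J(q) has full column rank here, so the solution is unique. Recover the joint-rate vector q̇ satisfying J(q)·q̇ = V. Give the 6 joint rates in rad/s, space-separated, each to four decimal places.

o_n = [-0.5692, -0.1642, -0.3178]
J₁: ẑ×o_n = [0.1642, -0.5692, 0.0000], ω = ẑ
J2: z=[0.6428, 0.7660, 0.0000] o=[-0.2375, 0.1993, 0.0000] → [-0.2434, 0.2043, 0.0205, 0.6428, 0.7660, 0.0000]
J3: z=[0.5026, -0.4217, -0.7547] o=[0.2250, -0.1888, 0.5248] → [0.3740, 1.0229, -0.3225, 0.5026, -0.4217, -0.7547]
J4: z=[0.5026, -0.4217, -0.7547] o=[-0.2518, -0.4087, 0.3302] → [0.4578, 0.5652, -0.0110, 0.5026, -0.4217, -0.7547]
J5: z=[-0.0749, 0.8484, -0.5240] o=[-0.4513, -0.6166, 0.0220] → [-0.0512, 0.0363, 0.0662, -0.0749, 0.8484, -0.5240]
J6: z=[0.5614, -0.3984, -0.7253] o=[-0.6551, -0.2451, -0.3398] → [0.0499, -0.0746, 0.0796, 0.5614, -0.3984, -0.7253]
q̇ = J⁺·V = [0.9740, 0.0450, 0.2590, 0.8780, -0.7660, -0.5860]

0.9740 0.0450 0.2590 0.8780 -0.7660 -0.5860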